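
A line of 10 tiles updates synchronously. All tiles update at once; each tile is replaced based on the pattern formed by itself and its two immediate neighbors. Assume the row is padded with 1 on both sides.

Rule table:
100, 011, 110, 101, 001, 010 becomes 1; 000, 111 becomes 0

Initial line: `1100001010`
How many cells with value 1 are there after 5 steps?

0110011111
1111110000
0000011001
1000111111
1101100000
count of 1: 4

4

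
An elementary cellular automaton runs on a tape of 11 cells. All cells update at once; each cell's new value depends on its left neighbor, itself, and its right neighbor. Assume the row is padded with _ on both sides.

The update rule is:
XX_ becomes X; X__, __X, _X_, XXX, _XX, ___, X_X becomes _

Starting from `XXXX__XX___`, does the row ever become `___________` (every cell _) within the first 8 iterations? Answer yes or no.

yes

___X___X___
___________
all cells are _ at iteration 2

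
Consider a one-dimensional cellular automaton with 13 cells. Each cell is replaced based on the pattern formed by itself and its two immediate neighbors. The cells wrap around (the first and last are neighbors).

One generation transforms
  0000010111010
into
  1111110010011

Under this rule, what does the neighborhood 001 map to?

1

At position 4 the neighborhood is 001; the next row has 1 there.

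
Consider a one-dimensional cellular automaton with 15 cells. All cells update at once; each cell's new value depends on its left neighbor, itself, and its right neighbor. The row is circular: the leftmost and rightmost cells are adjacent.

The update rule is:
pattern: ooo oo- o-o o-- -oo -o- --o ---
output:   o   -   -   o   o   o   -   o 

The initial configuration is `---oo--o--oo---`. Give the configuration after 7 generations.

oo-o-o-oo-o-ooo
o--o-o-o--o-ooo
-o-o-o-oo-o-ooo
-o-o-o-o--o-oo-
-o-o-o-oo-o-o-o
-o-o-o-o--o-o-o
-o-o-o-oo-o-o-o

-o-o-o-oo-o-o-o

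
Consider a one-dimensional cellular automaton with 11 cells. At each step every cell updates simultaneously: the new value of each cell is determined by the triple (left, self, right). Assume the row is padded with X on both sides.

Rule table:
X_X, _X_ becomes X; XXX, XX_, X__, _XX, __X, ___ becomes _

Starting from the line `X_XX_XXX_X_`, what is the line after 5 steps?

_X__X___XXX
XX__X______
____X______
____X______  (fixed point — unchanged through step 5)

____X______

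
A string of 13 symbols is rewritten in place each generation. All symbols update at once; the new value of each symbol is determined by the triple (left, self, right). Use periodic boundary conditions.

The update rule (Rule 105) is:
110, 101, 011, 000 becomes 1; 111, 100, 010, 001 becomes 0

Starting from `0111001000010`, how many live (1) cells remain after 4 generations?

0101000011000
0010011011011
0000011111111
0111010000001
count of 1: 5

5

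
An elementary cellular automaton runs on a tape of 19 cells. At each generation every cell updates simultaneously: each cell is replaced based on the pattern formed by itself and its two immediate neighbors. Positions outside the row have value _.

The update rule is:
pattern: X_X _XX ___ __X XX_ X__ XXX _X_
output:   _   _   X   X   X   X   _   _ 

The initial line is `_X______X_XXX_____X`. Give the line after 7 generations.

generation 1: X_XXXXXX____XXXXXX_
generation 2: _______XXXXX_____XX
generation 3: XXXXXXX____XXXXXX_X
generation 4: ______XXXXX_____X__
generation 5: XXXXXX____XXXXXX_XX
generation 6: _____XXXXX_____X__X
generation 7: XXXXX____XXXXXX_XX_

XXXXX____XXXXXX_XX_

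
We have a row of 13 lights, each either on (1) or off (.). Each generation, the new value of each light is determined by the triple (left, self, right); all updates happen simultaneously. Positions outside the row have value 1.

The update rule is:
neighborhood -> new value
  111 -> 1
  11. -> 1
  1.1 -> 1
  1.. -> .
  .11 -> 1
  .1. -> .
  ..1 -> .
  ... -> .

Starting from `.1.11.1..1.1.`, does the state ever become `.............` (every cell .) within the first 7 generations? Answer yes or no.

1.1111....1.1
111111.....11
111111.....11  (fixed point — unchanged through generation 7)
generation 7 is 111111.....11, still not uniform .

no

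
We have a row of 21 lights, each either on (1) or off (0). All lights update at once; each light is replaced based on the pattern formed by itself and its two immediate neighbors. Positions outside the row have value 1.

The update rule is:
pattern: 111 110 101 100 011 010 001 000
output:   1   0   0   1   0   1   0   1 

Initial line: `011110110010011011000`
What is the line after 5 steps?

001100001011000000110
100011101000111110000
011001001110011101110
000101100101001000100
110100010101101110110

110100010101101110110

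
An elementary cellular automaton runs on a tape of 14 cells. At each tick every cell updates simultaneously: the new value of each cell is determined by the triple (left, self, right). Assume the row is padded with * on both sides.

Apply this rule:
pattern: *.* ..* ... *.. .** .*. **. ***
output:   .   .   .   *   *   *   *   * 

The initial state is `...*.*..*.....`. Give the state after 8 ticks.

*..*.**.**....
**.*.**.***...
**.*.**.****..
**.*.**.*****.
**.*.**.*****.  (fixed point — unchanged through tick 8)

**.*.**.*****.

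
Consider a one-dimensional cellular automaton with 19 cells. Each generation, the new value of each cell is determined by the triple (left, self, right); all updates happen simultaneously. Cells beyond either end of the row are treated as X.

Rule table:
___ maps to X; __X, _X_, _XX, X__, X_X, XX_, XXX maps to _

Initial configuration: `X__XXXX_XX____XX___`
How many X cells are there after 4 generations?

___________XX____X_
_XXXXXXXXX____XX___
___________XX____X_  (repeats generation 1; period 2)
generation 4: _XXXXXXXXX____XX___
count of X: 11

11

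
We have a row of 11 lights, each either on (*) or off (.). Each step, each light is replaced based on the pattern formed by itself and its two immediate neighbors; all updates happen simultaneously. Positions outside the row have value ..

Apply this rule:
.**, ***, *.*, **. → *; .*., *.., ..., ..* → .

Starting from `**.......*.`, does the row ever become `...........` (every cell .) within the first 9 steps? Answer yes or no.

no

step 1: **.........
step 2: **.........  (fixed point — unchanged through step 9)
step 9 is **........., still not uniform .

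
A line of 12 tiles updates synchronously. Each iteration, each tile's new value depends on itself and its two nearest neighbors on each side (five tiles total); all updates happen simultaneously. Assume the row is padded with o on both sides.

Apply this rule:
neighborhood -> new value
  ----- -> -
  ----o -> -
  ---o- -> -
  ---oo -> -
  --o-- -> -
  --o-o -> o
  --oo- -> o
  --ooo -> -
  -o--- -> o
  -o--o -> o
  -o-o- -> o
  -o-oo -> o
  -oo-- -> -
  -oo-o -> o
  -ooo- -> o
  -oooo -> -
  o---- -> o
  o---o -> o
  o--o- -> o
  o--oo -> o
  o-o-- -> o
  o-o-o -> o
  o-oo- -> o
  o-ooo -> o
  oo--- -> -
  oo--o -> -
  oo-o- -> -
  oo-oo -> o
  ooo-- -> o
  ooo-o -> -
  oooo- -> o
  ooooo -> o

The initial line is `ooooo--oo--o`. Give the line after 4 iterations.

oo-oo--o-oo-

ooooo-oo--o-
oooo-oo--ooo
ooo-oo--o--o
oo-oo--o-oo-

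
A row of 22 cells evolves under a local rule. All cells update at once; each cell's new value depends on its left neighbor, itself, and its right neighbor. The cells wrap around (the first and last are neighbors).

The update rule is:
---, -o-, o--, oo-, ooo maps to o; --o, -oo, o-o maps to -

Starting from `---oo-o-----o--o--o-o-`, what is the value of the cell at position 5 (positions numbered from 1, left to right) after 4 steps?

step 1: oo--o-ooooo-oo-oo-o-oo
step 2: ooo-o--oooo--o--o-o--o
step 3: ooo-oo--oooo-oo-o-oo--
step 4: -oo--oo--ooo--o-o--oo-
position 5 holds -

-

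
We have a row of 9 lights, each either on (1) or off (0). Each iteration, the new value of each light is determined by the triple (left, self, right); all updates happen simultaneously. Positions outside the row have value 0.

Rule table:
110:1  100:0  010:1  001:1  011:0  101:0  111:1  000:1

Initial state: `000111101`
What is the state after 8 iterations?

101010101

iteration 1: 111011101
iteration 2: 011001101
iteration 3: 101010101
iteration 4: 101010101  (fixed point — unchanged through iteration 8)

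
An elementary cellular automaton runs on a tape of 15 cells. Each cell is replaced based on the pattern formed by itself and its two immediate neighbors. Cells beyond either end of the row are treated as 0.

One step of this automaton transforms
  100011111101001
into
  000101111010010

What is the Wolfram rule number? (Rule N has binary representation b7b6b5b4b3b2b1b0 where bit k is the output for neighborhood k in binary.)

position 5: 111 → 1  (bit 7 = 1)
position 9: 110 → 0  (bit 6 = 0)
position 10: 101 → 1  (bit 5 = 1)
position 1: 100 → 0  (bit 4 = 0)
position 4: 011 → 0  (bit 3 = 0)
position 0: 010 → 0  (bit 2 = 0)
position 3: 001 → 1  (bit 1 = 1)
position 2: 000 → 0  (bit 0 = 0)
bits b7..b0 = 10100010 = 162

162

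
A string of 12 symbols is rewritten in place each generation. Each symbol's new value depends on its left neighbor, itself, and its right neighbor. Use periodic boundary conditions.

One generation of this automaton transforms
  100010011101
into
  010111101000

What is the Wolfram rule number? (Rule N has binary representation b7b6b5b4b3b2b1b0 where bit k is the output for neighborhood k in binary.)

position 8: 111 → 1  (bit 7 = 1)
position 0: 110 → 0  (bit 6 = 0)
position 10: 101 → 0  (bit 5 = 0)
position 1: 100 → 1  (bit 4 = 1)
position 7: 011 → 0  (bit 3 = 0)
position 4: 010 → 1  (bit 2 = 1)
position 3: 001 → 1  (bit 1 = 1)
position 2: 000 → 0  (bit 0 = 0)
bits b7..b0 = 10010110 = 150

150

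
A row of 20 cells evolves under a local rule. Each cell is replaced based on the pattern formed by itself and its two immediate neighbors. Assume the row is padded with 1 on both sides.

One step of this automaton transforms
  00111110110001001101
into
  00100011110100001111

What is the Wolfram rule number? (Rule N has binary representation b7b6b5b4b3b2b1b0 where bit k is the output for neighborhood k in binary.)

position 3: 111 → 0  (bit 7 = 0)
position 6: 110 → 1  (bit 6 = 1)
position 7: 101 → 1  (bit 5 = 1)
position 0: 100 → 0  (bit 4 = 0)
position 2: 011 → 1  (bit 3 = 1)
position 13: 010 → 0  (bit 2 = 0)
position 1: 001 → 0  (bit 1 = 0)
position 11: 000 → 1  (bit 0 = 1)
bits b7..b0 = 01101001 = 105

105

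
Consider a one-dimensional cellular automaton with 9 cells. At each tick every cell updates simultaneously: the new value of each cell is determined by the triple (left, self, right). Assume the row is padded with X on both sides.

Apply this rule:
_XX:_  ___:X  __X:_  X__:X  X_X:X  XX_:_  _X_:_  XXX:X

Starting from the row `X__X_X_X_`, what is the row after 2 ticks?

X_X__X_X_

_X__X_X_X
X_X__X_X_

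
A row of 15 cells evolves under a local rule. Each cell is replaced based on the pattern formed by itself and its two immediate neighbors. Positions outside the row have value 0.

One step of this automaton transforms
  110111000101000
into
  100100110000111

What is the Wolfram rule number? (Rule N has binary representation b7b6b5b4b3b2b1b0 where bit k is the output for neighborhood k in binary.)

position 4: 111 → 0  (bit 7 = 0)
position 1: 110 → 0  (bit 6 = 0)
position 2: 101 → 0  (bit 5 = 0)
position 6: 100 → 1  (bit 4 = 1)
position 0: 011 → 1  (bit 3 = 1)
position 9: 010 → 0  (bit 2 = 0)
position 8: 001 → 0  (bit 1 = 0)
position 7: 000 → 1  (bit 0 = 1)
bits b7..b0 = 00011001 = 25

25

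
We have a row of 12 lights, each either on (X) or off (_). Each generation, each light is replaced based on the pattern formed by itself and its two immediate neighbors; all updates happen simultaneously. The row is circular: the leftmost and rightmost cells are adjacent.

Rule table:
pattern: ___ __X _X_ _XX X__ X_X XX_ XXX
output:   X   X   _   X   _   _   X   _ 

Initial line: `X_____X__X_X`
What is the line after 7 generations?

X_XXXX__X__X
X_X__X_X__XX
X___X____XX_
__XX__XXXXX_
XXXX_XX___X_
X__X_XX_XX__
__X__XX_XX_X

__X__XX_XX_X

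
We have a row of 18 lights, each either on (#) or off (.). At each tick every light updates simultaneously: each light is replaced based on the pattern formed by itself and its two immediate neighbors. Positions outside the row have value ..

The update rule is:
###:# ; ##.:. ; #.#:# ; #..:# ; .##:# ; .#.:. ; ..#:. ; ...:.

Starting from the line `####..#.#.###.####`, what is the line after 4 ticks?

.#.#.#.##.####.#.#

###.#..#.###.####.
##.#.#..###.####.#
#.#.#.#.##.####.#.
.#.#.#.##.####.#.#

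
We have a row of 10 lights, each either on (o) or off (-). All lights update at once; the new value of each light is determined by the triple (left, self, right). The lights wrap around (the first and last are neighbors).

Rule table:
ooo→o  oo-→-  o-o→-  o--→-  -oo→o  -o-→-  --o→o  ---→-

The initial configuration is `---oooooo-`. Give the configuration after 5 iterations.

oooo----oo

--oooooo--
-oooooo---
oooooo----
ooooo----o
oooo----oo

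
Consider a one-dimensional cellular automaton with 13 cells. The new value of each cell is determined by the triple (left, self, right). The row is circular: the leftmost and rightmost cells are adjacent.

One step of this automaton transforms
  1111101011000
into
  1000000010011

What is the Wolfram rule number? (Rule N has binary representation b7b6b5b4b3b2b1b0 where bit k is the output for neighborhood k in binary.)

11

position 1: 111 → 0  (bit 7 = 0)
position 4: 110 → 0  (bit 6 = 0)
position 5: 101 → 0  (bit 5 = 0)
position 10: 100 → 0  (bit 4 = 0)
position 0: 011 → 1  (bit 3 = 1)
position 6: 010 → 0  (bit 2 = 0)
position 12: 001 → 1  (bit 1 = 1)
position 11: 000 → 1  (bit 0 = 1)
bits b7..b0 = 00001011 = 11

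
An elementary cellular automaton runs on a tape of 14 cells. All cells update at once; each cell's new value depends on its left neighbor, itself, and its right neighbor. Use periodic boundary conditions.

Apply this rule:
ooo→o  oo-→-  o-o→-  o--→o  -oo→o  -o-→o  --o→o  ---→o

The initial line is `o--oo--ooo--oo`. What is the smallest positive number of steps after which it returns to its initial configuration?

14

-ooo-oooo-oooo
-oo--ooo--ooo-
oo-oooo-oooo-o
o--ooo--ooo--o
-oooo-oooo-ooo
-ooo--ooo--oo-
ooo-oooo-ooo-o
oo--ooo--oo--o
o-oooo-ooo-ooo
--ooo--oo--ooo
oooo-ooo-oooo-
ooo--oo--ooo--
oo-ooo-oooo-oo
o--oo--ooo--oo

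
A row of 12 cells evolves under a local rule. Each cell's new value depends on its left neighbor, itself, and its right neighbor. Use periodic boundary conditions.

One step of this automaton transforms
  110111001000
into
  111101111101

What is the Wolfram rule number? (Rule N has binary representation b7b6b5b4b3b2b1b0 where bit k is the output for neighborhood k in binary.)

126

position 4: 111 → 0  (bit 7 = 0)
position 1: 110 → 1  (bit 6 = 1)
position 2: 101 → 1  (bit 5 = 1)
position 6: 100 → 1  (bit 4 = 1)
position 0: 011 → 1  (bit 3 = 1)
position 8: 010 → 1  (bit 2 = 1)
position 7: 001 → 1  (bit 1 = 1)
position 10: 000 → 0  (bit 0 = 0)
bits b7..b0 = 01111110 = 126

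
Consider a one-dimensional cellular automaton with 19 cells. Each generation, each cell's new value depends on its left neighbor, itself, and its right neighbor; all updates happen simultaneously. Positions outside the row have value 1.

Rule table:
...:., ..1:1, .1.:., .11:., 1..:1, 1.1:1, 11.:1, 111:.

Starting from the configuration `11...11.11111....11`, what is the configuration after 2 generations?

.11.1.11....11..1..
1.11.1.11..1.111.11

1.11.1.11..1.111.11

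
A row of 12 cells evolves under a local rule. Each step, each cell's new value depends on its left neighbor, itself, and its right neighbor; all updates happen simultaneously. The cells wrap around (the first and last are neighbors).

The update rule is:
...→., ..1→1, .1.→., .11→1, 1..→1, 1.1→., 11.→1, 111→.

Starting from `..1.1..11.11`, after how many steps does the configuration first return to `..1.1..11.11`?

4

step 1: 11...1111.11
step 2: .11.11..1.1.
step 3: 111.1111...1
step 4: ..1.1..11.11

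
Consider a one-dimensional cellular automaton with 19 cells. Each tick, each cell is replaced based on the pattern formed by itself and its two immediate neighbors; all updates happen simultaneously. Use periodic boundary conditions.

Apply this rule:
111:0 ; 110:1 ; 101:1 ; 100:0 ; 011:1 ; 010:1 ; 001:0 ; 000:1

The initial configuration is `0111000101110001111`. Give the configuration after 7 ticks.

0101010111010111001

tick 1: 1101010111010101001
tick 2: 0111111101111111001
tick 3: 1100000111000001001
tick 4: 0101110101011101001
tick 5: 1111011111110111001
tick 6: 0001110000011101001
tick 7: 0101010111010111001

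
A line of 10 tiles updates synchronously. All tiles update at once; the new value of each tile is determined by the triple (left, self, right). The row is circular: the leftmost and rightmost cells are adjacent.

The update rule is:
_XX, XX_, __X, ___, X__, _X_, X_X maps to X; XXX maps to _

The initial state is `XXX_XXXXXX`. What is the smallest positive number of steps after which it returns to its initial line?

step 1: __XXX_____
step 2: XXX_XXXXXX

2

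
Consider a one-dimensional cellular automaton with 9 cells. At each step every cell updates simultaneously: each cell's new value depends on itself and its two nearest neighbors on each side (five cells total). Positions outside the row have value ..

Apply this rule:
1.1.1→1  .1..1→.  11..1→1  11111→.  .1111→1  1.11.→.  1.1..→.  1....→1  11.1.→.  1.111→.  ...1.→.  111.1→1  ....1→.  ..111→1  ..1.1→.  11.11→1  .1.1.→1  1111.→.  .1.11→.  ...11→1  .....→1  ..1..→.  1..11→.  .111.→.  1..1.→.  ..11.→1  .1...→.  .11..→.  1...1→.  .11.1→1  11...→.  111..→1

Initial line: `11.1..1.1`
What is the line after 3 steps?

11.....1.
1..11....
...1..111

...1..111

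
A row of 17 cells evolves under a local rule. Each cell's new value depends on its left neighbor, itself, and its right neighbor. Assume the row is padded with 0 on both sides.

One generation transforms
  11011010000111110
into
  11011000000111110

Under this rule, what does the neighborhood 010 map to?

At position 6 the neighborhood is 010; the next row has 0 there.

0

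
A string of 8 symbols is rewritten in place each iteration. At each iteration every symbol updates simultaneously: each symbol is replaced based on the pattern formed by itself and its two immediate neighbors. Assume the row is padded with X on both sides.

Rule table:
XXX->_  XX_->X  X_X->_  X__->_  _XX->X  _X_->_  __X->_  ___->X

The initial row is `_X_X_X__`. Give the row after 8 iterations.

___XX___

________
_XXXXXX_
_X____X_
___XX___
_X_XX_X_
___XX___  (repeats iteration 4; period 2)
iteration 8: ___XX___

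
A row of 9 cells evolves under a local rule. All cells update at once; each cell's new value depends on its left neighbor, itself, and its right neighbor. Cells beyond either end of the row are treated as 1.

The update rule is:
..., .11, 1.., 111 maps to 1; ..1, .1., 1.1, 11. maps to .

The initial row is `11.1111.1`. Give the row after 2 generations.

.1.11.1.1

1..111..1
.1.11.1.1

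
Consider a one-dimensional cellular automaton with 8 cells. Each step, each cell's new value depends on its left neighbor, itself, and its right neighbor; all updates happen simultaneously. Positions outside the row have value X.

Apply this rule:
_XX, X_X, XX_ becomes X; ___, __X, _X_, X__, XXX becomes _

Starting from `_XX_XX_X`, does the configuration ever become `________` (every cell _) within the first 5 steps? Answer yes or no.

yes

XXXXXXXX
________
all cells are _ at step 2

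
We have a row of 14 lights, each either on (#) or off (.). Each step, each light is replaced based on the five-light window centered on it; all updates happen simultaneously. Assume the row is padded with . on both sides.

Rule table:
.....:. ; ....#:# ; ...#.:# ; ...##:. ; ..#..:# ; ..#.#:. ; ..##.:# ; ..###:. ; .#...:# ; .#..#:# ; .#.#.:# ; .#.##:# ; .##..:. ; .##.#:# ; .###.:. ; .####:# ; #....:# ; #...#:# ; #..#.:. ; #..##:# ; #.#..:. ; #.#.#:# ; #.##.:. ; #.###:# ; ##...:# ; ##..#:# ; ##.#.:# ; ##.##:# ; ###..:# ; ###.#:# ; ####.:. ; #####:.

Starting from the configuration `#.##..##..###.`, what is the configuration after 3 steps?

.#.####.##..##

.#..###.##..##
####..##..###.
.#.####.##..##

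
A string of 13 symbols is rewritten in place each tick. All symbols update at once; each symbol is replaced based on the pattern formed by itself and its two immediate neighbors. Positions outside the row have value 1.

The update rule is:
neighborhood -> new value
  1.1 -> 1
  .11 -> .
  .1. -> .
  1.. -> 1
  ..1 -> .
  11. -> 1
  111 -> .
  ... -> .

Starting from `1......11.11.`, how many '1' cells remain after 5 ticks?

11......11.11
.11......11..
1.11......11.
11.11......11
.11.11.......
count of 1: 4

4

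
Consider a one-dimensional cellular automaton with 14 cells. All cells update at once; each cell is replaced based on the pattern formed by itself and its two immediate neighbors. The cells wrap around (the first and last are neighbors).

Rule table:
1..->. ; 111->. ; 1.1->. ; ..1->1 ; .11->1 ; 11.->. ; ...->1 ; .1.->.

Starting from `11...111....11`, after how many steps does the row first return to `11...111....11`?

14

...111...1111.
1111...111....
1....111...111
..1111...111..
111....111...1
....1111...111
.1111....111..
11....1111...1
...1111....111
.111....1111..
11...1111....1
...111....1111
.111...1111...
11...111....11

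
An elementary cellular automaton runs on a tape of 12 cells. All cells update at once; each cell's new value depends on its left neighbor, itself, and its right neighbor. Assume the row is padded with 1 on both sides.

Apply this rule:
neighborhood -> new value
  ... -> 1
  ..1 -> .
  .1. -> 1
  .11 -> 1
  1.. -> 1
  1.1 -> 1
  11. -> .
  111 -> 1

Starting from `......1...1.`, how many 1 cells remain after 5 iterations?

10

iteration 1: 11111.111.11
iteration 2: 1111.111.111
iteration 3: 111.111.1111
iteration 4: 11.111.11111
iteration 5: 1.111.111111
count of 1: 10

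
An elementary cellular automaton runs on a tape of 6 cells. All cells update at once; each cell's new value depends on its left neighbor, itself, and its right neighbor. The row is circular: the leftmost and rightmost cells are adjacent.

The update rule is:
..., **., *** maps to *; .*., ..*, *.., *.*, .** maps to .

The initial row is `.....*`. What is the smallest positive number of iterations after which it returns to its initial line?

.***..
..**.*
...*..
**...*
**.*..
.*....
...***
.*..**
.....*

9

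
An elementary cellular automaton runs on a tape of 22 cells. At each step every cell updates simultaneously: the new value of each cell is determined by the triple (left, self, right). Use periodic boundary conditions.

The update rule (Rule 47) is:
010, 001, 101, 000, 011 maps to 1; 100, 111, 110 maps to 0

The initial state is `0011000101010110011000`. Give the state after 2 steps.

0000110000000001100110

step 1: 1110011111111100110011
step 2: 0000110000000001100110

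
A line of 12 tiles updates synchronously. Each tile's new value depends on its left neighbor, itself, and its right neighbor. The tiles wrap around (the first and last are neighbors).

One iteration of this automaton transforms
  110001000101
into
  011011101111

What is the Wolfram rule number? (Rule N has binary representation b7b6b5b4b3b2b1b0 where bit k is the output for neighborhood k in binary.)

position 0: 111 → 0  (bit 7 = 0)
position 1: 110 → 1  (bit 6 = 1)
position 10: 101 → 1  (bit 5 = 1)
position 2: 100 → 1  (bit 4 = 1)
position 11: 011 → 1  (bit 3 = 1)
position 5: 010 → 1  (bit 2 = 1)
position 4: 001 → 1  (bit 1 = 1)
position 3: 000 → 0  (bit 0 = 0)
bits b7..b0 = 01111110 = 126

126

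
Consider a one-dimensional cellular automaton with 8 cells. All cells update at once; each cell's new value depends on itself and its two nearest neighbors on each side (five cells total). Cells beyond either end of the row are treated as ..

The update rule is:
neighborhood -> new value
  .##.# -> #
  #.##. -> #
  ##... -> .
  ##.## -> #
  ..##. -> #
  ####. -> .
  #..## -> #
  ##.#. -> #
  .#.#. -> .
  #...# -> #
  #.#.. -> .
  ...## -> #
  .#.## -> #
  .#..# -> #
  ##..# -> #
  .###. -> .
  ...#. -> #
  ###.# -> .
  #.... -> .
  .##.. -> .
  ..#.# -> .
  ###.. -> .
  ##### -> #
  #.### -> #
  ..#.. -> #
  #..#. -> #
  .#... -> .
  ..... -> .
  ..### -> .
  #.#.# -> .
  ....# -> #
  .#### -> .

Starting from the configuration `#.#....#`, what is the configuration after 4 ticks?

#.......

.....###
...##...
.###....
#.......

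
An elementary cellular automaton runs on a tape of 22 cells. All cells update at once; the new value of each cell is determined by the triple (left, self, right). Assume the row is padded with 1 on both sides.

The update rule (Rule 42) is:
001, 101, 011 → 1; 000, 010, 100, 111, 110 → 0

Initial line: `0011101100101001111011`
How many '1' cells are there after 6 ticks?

tick 1: 0110011001010011000110
tick 2: 1100110010100110001101
tick 3: 0001100101001100011011
tick 4: 0011001010011000110110
tick 5: 0110010100110001101101
tick 6: 1100101001100011011011
count of 1: 12

12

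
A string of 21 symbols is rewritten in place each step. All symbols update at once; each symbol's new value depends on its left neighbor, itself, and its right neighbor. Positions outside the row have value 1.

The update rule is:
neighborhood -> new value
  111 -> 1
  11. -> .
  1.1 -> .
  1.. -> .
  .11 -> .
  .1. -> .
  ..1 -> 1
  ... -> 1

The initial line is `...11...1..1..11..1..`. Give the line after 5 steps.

.1..1...11..1..1...1.

.11...11..1..1...1..1
....11...1..1..11..1.
.111...11..1..1...1..
..1..11...1..1..11..1
.1..1...11..1..1...1.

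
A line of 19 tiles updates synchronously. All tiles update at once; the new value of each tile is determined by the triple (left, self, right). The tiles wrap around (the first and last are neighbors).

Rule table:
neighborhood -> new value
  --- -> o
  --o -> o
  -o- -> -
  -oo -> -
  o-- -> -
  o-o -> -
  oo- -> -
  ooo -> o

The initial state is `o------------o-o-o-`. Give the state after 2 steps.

step 1: --ooooooooooo------
step 2: oo-ooooooooo--ooooo

oo-ooooooooo--ooooo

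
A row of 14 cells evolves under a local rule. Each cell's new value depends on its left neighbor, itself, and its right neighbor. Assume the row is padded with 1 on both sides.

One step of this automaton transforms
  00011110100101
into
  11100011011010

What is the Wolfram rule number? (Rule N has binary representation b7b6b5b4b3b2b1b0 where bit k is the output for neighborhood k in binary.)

position 4: 111 → 0  (bit 7 = 0)
position 6: 110 → 1  (bit 6 = 1)
position 7: 101 → 1  (bit 5 = 1)
position 0: 100 → 1  (bit 4 = 1)
position 3: 011 → 0  (bit 3 = 0)
position 8: 010 → 0  (bit 2 = 0)
position 2: 001 → 1  (bit 1 = 1)
position 1: 000 → 1  (bit 0 = 1)
bits b7..b0 = 01110011 = 115

115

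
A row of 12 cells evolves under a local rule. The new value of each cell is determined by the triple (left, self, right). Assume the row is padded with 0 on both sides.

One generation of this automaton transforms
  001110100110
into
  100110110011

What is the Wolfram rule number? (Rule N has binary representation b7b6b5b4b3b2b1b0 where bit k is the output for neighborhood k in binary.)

position 3: 111 → 1  (bit 7 = 1)
position 4: 110 → 1  (bit 6 = 1)
position 5: 101 → 0  (bit 5 = 0)
position 7: 100 → 1  (bit 4 = 1)
position 2: 011 → 0  (bit 3 = 0)
position 6: 010 → 1  (bit 2 = 1)
position 1: 001 → 0  (bit 1 = 0)
position 0: 000 → 1  (bit 0 = 1)
bits b7..b0 = 11010101 = 213

213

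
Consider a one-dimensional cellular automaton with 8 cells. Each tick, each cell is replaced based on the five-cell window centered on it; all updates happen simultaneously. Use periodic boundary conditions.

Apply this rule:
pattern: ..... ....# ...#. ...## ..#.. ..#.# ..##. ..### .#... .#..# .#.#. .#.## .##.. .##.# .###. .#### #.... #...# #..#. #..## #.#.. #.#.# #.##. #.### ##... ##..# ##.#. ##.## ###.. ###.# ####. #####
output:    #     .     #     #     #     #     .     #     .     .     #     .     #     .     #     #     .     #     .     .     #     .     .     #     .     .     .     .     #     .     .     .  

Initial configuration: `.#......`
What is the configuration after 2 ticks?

##..###.
.#..##..

.#..##..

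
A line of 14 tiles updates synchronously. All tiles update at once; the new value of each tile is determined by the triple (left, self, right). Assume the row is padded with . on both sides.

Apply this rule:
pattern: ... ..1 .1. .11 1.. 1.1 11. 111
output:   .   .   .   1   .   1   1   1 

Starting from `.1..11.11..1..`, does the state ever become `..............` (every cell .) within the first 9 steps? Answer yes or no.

no

step 1: ....11111.....
step 2: ....11111.....  (fixed point — unchanged through step 9)
step 9 is ....11111....., still not uniform .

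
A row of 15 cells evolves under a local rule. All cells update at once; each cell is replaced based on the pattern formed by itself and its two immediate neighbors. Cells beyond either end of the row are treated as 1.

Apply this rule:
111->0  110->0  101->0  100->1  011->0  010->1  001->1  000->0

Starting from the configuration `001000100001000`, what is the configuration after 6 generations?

000111100000110

111101110011101
000000001100000
100000010010001
010000111111010
011001000000010
000111100000110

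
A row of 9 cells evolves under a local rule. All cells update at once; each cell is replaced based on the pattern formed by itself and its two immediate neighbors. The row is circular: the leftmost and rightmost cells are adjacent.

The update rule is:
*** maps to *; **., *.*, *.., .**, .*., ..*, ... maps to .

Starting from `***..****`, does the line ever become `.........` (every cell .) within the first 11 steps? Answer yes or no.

**....***
*......**
........*
.........
all cells are . at step 4

yes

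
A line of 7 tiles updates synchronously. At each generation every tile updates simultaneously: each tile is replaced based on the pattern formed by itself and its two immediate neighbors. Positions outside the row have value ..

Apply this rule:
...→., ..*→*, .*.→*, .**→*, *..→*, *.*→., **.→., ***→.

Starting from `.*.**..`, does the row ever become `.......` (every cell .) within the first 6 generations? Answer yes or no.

no

**.*.*.
*..*.**
****.*.
*....**
**..**.
*.***.*
generation 6 is *.***.*, still not uniform .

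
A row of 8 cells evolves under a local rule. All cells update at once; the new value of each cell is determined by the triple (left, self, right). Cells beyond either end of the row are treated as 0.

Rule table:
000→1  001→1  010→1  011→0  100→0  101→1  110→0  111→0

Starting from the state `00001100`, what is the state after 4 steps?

11110001
00000111
11111000
00000011

00000011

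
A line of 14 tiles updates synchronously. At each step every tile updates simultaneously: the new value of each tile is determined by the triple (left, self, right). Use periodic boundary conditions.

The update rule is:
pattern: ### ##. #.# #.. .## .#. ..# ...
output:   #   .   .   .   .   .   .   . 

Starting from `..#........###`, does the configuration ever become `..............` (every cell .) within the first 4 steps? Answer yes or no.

yes

............#.
..............
all cells are . at step 2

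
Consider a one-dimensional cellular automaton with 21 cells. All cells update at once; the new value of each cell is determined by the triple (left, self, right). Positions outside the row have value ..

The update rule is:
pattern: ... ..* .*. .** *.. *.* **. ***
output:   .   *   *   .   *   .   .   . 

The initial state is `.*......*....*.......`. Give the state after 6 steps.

step 1: ***....***..***......
step 2: ...*..*...**...*.....
step 3: ..******.*..*.***....
step 4: .*.......****....*...
step 5: ***.....*....*..***..
step 6: ...*...***..****...*.

...*...***..****...*.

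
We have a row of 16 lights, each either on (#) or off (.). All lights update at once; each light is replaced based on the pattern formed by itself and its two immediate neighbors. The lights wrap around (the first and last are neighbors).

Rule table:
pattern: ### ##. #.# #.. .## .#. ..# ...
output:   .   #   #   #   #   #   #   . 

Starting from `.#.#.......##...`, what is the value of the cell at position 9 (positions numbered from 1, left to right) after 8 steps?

#####.....####..
#...##...##..###
##.####.######..
####..###....###
...####.##..##..
..##..#########.
.######.......##
##....##.....###
position 9 holds .

.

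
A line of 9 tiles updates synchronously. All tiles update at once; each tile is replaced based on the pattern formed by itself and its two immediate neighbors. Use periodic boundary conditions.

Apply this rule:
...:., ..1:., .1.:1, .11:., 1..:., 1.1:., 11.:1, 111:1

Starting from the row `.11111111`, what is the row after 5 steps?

......111

..1111111
...111111
....11111
.....1111
......111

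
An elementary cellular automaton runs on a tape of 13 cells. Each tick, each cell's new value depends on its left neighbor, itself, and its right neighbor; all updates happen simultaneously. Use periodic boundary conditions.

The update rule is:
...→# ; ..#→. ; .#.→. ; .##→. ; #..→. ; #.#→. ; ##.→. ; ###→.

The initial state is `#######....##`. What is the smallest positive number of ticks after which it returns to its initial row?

tick 1: ........##...
tick 2: #######....##

2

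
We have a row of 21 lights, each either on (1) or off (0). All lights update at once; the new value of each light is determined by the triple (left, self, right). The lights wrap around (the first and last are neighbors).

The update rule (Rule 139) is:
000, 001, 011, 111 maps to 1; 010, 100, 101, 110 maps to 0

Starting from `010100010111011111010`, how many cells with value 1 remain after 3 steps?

13

100001100110011110000
001111001100111100111
011110011001111001110
count of 1: 13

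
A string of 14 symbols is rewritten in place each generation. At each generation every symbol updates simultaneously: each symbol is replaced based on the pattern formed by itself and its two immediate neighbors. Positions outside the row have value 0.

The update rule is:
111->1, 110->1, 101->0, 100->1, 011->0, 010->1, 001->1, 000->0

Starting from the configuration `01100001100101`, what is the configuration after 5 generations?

10110010111101
10011110011101
11101111101101
01100111100101
10111011111101

10111011111101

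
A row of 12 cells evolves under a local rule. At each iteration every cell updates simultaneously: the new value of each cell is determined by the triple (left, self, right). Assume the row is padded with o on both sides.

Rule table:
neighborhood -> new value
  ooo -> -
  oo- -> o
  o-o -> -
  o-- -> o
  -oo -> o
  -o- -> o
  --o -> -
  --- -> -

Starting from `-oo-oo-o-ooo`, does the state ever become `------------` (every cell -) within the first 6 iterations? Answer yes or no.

no

-oo-oo-o-o--
-oo-oo-o-oo-
-oo-oo-o-oo-  (fixed point — unchanged through iteration 6)
iteration 6 is -oo-oo-o-oo-, still not uniform -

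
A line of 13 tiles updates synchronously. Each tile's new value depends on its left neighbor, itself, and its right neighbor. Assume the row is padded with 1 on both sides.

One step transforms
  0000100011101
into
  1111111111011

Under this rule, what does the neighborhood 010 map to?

At position 4 the neighborhood is 010; the next row has 1 there.

1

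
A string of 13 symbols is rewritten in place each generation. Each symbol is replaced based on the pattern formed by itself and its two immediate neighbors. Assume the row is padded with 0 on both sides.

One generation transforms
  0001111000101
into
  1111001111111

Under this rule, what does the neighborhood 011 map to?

At position 3 the neighborhood is 011; the next row has 1 there.

1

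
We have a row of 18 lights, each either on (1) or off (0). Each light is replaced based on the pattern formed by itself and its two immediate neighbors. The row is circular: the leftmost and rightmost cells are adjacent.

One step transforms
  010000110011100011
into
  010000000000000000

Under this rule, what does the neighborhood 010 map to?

1

At position 1 the neighborhood is 010; the next row has 1 there.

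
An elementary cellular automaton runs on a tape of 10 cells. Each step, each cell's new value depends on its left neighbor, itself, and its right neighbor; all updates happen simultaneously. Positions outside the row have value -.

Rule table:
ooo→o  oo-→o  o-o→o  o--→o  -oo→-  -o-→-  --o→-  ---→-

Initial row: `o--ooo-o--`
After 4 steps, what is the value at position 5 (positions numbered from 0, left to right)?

-

-o--ooo-o-
--o--ooo-o
---o--ooo-
----o--ooo
position 5 holds -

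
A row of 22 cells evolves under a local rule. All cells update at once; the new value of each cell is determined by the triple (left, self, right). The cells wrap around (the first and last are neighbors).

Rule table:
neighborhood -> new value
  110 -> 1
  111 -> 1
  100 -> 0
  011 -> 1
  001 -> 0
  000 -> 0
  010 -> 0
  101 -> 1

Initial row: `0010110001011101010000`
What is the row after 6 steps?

0001110000111110100000
0001110000111111000000
0001110000111111000000  (fixed point — unchanged through step 6)

0001110000111111000000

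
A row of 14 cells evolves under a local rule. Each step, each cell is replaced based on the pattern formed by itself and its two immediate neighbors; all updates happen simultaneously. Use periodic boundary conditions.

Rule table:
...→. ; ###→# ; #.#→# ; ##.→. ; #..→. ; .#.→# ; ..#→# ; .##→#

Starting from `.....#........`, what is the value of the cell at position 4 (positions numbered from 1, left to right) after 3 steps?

step 1: ....##........
step 2: ...##.........
step 3: ..##..........
position 4 holds #

#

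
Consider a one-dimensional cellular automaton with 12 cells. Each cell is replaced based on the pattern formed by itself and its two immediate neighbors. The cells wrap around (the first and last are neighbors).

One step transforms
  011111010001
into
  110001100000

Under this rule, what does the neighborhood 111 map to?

At position 2 the neighborhood is 111; the next row has 0 there.

0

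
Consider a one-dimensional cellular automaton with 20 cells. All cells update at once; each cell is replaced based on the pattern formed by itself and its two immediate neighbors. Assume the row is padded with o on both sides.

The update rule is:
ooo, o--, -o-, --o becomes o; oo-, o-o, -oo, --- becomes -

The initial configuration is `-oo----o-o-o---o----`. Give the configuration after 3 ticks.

tick 1: ---o--oo-o-oo-ooo--o
tick 2: o-oooo---o-----o-oo-
tick 3: ---oo-o-ooo---oo----

---oo-o-ooo---oo----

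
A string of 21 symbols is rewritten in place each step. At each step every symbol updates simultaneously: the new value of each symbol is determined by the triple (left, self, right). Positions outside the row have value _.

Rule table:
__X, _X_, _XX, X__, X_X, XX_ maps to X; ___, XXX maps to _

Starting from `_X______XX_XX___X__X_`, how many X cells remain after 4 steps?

XXX____XXXXXXX_XXXXXX
X_XX__XX_____XXX____X
XXXXXXXXX___XX_XX__XX
X_______XX_XXXXXXXXXX
count of X: 13

13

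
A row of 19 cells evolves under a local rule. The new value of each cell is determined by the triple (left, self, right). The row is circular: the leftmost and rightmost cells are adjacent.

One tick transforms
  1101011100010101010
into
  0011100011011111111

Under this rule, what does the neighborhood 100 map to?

1

At position 8 the neighborhood is 100; the next row has 1 there.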